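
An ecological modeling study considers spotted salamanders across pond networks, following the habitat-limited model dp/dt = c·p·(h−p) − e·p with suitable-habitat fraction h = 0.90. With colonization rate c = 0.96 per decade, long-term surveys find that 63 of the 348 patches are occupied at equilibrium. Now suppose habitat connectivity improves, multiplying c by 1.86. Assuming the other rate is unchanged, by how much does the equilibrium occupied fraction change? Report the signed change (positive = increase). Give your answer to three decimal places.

0.332

Observed p* = 63/348 = 0.18103.
Balance c(h−p*) = e gives e = 0.96×(0.9 − 0.18103) = 0.69021.
New p* = 0.9 − e/c = 0.9 − 0.69021/1.78560 = 0.51346.
Δp* = 0.51346 − 0.18103 = +0.33243.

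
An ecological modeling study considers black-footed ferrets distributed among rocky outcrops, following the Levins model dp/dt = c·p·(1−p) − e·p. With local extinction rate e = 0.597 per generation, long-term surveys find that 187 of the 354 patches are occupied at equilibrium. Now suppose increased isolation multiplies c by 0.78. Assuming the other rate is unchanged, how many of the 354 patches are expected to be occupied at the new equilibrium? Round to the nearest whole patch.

Observed p* = 187/354 = 0.52825.
Balance c(1−p*) = e gives c = e/(1 − 0.52825) = 0.597/0.47175 = 1.26550.
New p* = 1 − e/c = 1 − 0.59700/0.98709 = 0.39519.
Expected occupied = 354 × 0.39519 = 139.90 ≈ 140.

140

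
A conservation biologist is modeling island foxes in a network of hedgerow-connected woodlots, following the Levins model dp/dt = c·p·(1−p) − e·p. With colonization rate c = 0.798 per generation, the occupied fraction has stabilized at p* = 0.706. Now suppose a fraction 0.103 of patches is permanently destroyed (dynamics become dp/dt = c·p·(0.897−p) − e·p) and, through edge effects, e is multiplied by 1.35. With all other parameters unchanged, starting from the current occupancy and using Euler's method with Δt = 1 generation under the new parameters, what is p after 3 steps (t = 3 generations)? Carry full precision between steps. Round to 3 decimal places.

Balance c(1−p*) = e gives e = 0.798×(1 − 0.70600) = 0.23461.
Starting from p₀ = 0.70600; update p ← p + (dp/dt)·Δt with the new parameters.
t = 1: p = 0.70600 + (-0.11600) = 0.59000
t = 2: p = 0.59000 + (-0.04233) = 0.54767
t = 3: p = 0.54767 + (-0.02079) = 0.52688

0.527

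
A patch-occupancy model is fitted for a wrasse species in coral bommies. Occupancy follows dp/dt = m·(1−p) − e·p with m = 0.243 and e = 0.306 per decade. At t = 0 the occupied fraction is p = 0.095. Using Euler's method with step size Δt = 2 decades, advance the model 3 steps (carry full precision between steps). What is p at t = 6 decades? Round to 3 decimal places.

Update rule: p ← p + [m·(1−p) − e·p]·Δt with Δt = 2.
t = 2: p = 0.09500 + (+0.38169) = 0.47669
t = 4: p = 0.47669 + (-0.03741) = 0.43928
t = 6: p = 0.43928 + (+0.00367) = 0.44295

0.443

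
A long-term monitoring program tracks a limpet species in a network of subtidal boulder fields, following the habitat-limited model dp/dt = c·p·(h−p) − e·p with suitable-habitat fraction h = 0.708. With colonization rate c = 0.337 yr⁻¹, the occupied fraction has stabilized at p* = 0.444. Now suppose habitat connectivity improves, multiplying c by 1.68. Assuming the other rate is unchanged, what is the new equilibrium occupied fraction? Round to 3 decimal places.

Balance c(h−p*) = e gives e = 0.337×(0.708 − 0.44400) = 0.08897.
New p* = 0.708 − e/c = 0.708 − 0.08897/0.56616 = 0.55085.

0.551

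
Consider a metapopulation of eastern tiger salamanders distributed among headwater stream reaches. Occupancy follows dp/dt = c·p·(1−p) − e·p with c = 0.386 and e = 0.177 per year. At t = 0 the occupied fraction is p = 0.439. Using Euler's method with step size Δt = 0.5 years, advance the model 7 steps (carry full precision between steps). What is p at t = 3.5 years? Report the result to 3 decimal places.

0.488

Update rule: p ← p + [c·p·(1−p) − e·p]·Δt with Δt = 0.5.
p: 0.43900 → 0.44768  (Δp = +0.00868)
p: 0.44768 → 0.45578  (Δp = +0.00810)
p: 0.45578 → 0.46332  (Δp = +0.00754)
p: 0.46332 → 0.47030  (Δp = +0.00699)
p: 0.47030 → 0.47676  (Δp = +0.00646)
p: 0.47676 → 0.48271  (Δp = +0.00595)
p: 0.48271 → 0.48819  (Δp = +0.00547)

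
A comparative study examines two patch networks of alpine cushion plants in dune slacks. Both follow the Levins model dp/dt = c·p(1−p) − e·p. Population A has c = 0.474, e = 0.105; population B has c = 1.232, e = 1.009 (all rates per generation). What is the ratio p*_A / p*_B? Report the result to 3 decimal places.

A: p*_A = 1 − 0.105/0.474 = 0.7785.
B: p*_B = 1 − 1.009/1.232 = 0.1810.
p*_A / p*_B = 0.7785/0.1810 = 4.3008.

4.301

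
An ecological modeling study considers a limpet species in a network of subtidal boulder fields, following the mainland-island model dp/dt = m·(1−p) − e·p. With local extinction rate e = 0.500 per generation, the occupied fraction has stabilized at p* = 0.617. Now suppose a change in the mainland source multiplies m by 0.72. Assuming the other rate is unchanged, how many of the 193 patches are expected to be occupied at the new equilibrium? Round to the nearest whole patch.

104

Balance m(1−p*) = e·p* gives m = e·p*/(1−p*) = 0.500×0.61700/0.38300 = 0.80548.
New p* = m/(m+e) = 0.57995/(0.57995+0.50000) = 0.53702.
Expected occupied = 193 × 0.53702 = 103.64 ≈ 104.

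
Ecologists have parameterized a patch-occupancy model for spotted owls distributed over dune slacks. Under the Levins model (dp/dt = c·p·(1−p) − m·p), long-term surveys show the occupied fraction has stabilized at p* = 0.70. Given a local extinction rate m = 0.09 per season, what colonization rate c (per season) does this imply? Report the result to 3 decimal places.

At equilibrium c(1−p*) = m, so c = m/(1−p*).
c = 0.09/(1 − 0.70) = 0.09/0.3000 = 0.3000.

0.300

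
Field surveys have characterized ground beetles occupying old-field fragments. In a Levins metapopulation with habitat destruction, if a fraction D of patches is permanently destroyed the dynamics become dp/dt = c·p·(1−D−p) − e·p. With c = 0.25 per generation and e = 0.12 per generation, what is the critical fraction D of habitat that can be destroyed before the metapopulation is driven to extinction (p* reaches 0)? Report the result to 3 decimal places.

0.520

The nontrivial equilibrium is p* = (1−D) − e/c; extinction occurs when this hits zero.
So D_crit = 1 − e/c = 1 − 0.12/0.25 = 1 − 0.4800 = 0.5200.
Note this equals the original equilibrium occupancy — the Levins extinction-debt result.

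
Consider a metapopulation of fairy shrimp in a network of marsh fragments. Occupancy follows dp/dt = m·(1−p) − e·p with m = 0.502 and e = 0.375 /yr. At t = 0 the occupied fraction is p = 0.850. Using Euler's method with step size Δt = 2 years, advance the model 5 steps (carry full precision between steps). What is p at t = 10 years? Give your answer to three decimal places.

0.505

Update rule: p ← p + [m·(1−p) − e·p]·Δt with Δt = 2.
t = 2: p = 0.85000 + (-0.48690) = 0.36310
t = 4: p = 0.36310 + (+0.36712) = 0.73022
t = 6: p = 0.73022 + (-0.27681) = 0.45341
t = 8: p = 0.45341 + (+0.20872) = 0.66213
t = 10: p = 0.66213 + (-0.15737) = 0.50476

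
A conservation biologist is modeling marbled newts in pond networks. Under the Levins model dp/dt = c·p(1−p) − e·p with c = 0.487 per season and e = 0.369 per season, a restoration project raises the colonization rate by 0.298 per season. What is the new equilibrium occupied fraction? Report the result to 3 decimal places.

Before: p* = 1 − 0.369/0.487 = 0.2423.
After the change, c = 0.785, e = 0.369, so p* = 1 − 0.369/0.785 = 0.5299.

0.530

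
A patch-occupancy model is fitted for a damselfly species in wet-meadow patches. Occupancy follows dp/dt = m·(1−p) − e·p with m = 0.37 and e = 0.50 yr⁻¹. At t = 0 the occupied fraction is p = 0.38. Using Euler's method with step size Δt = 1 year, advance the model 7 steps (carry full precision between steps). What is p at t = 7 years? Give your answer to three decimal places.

Update rule: p ← p + [m·(1−p) − e·p]·Δt with Δt = 1.
  1  |  dp/dt·Δt = +0.039400  |  p_1 = 0.419400
  2  |  dp/dt·Δt = +0.005122  |  p_2 = 0.424522
  3  |  dp/dt·Δt = +0.000666  |  p_3 = 0.425188
  4  |  dp/dt·Δt = +0.000087  |  p_4 = 0.425274
  5  |  dp/dt·Δt = +0.000011  |  p_5 = 0.425286
  6  |  dp/dt·Δt = +0.000001  |  p_6 = 0.425287
  7  |  dp/dt·Δt = +0.000000  |  p_7 = 0.425287

0.425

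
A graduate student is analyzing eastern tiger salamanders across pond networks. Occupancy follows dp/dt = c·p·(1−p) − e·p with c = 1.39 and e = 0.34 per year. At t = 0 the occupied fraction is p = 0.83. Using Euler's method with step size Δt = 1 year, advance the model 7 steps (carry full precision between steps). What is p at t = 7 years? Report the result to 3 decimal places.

Update rule: p ← p + [c·p·(1−p) − e·p]·Δt with Δt = 1.
  1  |  dp/dt·Δt = -0.086071  |  p_1 = 0.743929
  2  |  dp/dt·Δt = +0.011857  |  p_2 = 0.755786
  3  |  dp/dt·Δt = -0.000410  |  p_3 = 0.755376
  4  |  dp/dt·Δt = +0.000021  |  p_4 = 0.755397
  5  |  dp/dt·Δt = -0.000001  |  p_5 = 0.755396
  6  |  dp/dt·Δt = +0.000000  |  p_6 = 0.755396
  7  |  dp/dt·Δt = -0.000000  |  p_7 = 0.755396

0.755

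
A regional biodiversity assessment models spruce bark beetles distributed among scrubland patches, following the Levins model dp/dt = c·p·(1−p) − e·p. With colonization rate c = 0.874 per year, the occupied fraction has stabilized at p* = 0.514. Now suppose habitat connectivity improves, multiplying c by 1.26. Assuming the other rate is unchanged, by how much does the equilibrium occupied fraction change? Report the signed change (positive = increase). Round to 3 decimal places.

Balance c(1−p*) = e gives e = 0.874×(1 − 0.51400) = 0.42476.
New p* = 1 − e/c = 1 − 0.42476/1.10124 = 0.61429.
Δp* = 0.61429 − 0.51400 = +0.10029.

0.100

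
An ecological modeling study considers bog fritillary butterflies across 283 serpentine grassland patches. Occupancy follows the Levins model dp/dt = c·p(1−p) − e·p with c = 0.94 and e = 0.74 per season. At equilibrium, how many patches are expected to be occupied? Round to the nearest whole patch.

p* = 1 − e/c = 1 − 0.74/0.94 = 0.2128.
Expected occupied patches = N × p* = 283 × 0.2128 = 60.21 ≈ 60.

60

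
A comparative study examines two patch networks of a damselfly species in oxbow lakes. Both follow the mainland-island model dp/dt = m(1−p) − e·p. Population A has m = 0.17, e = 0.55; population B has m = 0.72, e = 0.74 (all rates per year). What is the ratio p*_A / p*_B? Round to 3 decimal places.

0.479

A: p*_A = m/(m+e) = 0.17/0.7200 = 0.2361.
B: p*_B = 0.72/1.4600 = 0.4932.
p*_A / p*_B = 0.2361/0.4932 = 0.4788.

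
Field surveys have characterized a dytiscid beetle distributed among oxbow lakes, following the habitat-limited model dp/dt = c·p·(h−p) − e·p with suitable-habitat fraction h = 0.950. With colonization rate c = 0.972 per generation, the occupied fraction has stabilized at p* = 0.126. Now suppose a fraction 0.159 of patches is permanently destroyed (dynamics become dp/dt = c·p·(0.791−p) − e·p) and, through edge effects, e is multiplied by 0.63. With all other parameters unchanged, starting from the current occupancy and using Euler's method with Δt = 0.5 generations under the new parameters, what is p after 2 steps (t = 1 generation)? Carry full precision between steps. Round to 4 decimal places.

0.1439

Balance c(h−p*) = e gives e = 0.972×(0.95 − 0.12600) = 0.80093.
Starting from p₀ = 0.12600; update p ← p + (dp/dt)·Δt with the new parameters.
t = 0.5: p = 0.12600 + (+0.00893) = 0.13493
t = 1: p = 0.13493 + (+0.00898) = 0.14391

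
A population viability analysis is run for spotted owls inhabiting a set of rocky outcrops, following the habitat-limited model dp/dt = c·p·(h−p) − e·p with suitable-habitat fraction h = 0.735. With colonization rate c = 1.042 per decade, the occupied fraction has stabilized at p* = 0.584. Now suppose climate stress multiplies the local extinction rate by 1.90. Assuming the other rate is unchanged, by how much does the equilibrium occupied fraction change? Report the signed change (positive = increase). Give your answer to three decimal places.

-0.136

Balance c(h−p*) = e gives e = 1.042×(0.735 − 0.58400) = 0.15734.
New p* = 0.735 − e/c = 0.735 − 0.29895/1.04200 = 0.44810.
Δp* = 0.44810 − 0.58400 = -0.13590.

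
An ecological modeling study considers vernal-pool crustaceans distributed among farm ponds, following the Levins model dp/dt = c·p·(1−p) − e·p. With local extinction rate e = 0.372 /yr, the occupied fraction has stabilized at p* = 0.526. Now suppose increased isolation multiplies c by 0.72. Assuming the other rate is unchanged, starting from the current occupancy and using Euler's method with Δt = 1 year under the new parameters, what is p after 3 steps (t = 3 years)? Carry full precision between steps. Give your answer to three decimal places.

Balance c(1−p*) = e gives c = e/(1 − 0.52600) = 0.372/0.47400 = 0.78481.
Starting from p₀ = 0.52600; update p ← p + (dp/dt)·Δt with the new parameters.
  1  |  dp/dt·Δt = -0.054788  |  p_1 = 0.471212
  2  |  dp/dt·Δt = -0.034493  |  p_2 = 0.436719
  3  |  dp/dt·Δt = -0.023456  |  p_3 = 0.413262

0.413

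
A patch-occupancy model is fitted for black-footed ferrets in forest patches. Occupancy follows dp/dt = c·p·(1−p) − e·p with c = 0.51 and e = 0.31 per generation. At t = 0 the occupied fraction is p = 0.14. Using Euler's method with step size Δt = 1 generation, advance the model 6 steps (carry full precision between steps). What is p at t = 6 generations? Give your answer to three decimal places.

0.254

Update rule: p ← p + [c·p·(1−p) − e·p]·Δt with Δt = 1.
t = 1: p = 0.14000 + (+0.01800) = 0.15800
t = 2: p = 0.15800 + (+0.01887) = 0.17687
t = 3: p = 0.17687 + (+0.01942) = 0.19629
t = 4: p = 0.19629 + (+0.01961) = 0.21590
t = 5: p = 0.21590 + (+0.01941) = 0.23531
t = 6: p = 0.23531 + (+0.01882) = 0.25413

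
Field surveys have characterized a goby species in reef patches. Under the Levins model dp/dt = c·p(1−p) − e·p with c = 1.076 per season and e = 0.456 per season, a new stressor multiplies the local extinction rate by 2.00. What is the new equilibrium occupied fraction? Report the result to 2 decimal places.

Before: p* = 1 − 0.456/1.076 = 0.5762.
After the change, c = 1.076, e = 0.912, so p* = 1 − 0.912/1.076 = 0.1524.

0.15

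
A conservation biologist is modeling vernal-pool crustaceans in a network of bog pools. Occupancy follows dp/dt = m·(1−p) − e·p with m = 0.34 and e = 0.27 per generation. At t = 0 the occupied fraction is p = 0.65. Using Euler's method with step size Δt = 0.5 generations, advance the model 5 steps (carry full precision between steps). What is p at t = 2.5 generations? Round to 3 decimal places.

0.572

Update rule: p ← p + [m·(1−p) − e·p]·Δt with Δt = 0.5.
step 1: Δp = -0.02825, p = 0.62175
step 2: Δp = -0.01963, p = 0.60212
step 3: Δp = -0.01365, p = 0.58847
step 4: Δp = -0.00948, p = 0.57899
step 5: Δp = -0.00659, p = 0.57240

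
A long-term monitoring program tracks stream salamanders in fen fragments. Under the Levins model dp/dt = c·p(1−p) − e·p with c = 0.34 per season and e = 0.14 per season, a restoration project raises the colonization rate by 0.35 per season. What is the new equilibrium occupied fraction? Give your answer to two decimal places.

0.80

Before: p* = 1 − 0.14/0.34 = 0.5882.
After the change, c = 0.69, e = 0.14, so p* = 1 − 0.14/0.69 = 0.7971.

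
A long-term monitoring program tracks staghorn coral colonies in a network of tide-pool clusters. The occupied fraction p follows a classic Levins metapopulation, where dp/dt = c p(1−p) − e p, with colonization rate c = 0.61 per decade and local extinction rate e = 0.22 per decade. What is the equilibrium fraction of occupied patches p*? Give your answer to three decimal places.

0.639

At equilibrium, colonization balances extinction: c·p*·(1−p*) = e·p*.
So p* = 1 − e/c = 1 − 0.22/0.61 = 1 − 0.3607 = 0.6393.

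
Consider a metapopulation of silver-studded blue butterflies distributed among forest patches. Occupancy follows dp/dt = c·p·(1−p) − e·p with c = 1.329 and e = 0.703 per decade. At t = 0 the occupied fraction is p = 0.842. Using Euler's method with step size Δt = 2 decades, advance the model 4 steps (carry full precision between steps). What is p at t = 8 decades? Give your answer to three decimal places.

Update rule: p ← p + [c·p·(1−p) − e·p]·Δt with Δt = 2.
t = 2: p = 0.84200 + (-0.83024) = 0.01176
t = 4: p = 0.01176 + (+0.01435) = 0.02611
t = 6: p = 0.02611 + (+0.03088) = 0.05699
t = 8: p = 0.05699 + (+0.06272) = 0.11971

0.120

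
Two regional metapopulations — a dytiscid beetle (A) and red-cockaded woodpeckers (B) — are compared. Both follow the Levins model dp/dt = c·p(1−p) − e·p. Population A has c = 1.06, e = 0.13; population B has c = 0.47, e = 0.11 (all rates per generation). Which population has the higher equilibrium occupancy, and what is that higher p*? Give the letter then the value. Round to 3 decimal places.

A: p*_A = 1 − 0.13/1.06 = 0.8774.
B: p*_B = 1 − 0.11/0.47 = 0.7660.
A is higher at 0.8774.

A, 0.877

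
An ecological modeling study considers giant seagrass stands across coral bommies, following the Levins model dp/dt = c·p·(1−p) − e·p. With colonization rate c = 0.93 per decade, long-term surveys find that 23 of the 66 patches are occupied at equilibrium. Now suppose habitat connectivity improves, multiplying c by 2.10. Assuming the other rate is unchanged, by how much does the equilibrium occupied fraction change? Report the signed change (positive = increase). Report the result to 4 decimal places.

0.3413

Observed p* = 23/66 = 0.34848.
Balance c(1−p*) = e gives e = 0.93×(1 − 0.34848) = 0.60591.
New p* = 1 − e/c = 1 − 0.60591/1.95300 = 0.68975.
Δp* = 0.68975 − 0.34848 = +0.34127.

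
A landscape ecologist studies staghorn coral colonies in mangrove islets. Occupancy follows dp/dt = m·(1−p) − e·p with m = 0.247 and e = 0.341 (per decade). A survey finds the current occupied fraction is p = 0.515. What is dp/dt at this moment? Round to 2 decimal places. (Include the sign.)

-0.06

Colonization term: m·(1−p) = 0.247×0.4850 = 0.11979.
Extinction term: e·p = 0.17562.
dp/dt = 0.11979 − 0.17562 = -0.05582.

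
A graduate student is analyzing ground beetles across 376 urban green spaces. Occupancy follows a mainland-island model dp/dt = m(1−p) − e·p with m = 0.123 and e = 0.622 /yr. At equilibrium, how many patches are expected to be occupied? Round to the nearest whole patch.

62

p* = m/(m+e) = 0.123/0.7450 = 0.1651.
Expected occupied patches = N × p* = 376 × 0.1651 = 62.08 ≈ 62.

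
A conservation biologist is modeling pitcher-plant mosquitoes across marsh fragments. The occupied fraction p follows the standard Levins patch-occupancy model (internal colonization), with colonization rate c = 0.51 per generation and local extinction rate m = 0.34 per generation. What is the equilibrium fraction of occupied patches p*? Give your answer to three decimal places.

Setting dp/dt = 0 and dividing through by p* gives c·(1−p*) = m.
So p* = 1 − m/c = 1 − 0.34/0.51 = 1 − 0.6667 = 0.3333.

0.333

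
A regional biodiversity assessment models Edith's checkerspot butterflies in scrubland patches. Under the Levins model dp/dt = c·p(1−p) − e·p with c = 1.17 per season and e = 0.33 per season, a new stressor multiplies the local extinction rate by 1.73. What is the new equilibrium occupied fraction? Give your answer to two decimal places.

Before: p* = 1 − 0.33/1.17 = 0.7179.
After the change, c = 1.17, e = 0.5709, so p* = 1 − 0.5709/1.17 = 0.5121.

0.51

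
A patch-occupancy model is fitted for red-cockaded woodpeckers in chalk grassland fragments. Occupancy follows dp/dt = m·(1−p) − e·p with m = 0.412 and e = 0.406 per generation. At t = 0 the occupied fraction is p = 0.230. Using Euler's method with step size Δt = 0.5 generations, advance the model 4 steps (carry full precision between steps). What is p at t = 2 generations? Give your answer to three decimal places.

0.470

Update rule: p ← p + [m·(1−p) − e·p]·Δt with Δt = 0.5.
step 1: Δp = +0.11193, p = 0.34193
step 2: Δp = +0.06615, p = 0.40808
step 3: Δp = +0.03910, p = 0.44718
step 4: Δp = +0.02311, p = 0.47028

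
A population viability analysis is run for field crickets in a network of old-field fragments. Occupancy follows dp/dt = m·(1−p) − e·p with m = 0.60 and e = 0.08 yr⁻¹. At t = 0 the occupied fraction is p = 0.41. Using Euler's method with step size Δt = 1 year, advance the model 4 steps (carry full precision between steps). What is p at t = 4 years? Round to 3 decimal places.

Update rule: p ← p + [m·(1−p) − e·p]·Δt with Δt = 1.
step 1: Δp = +0.32120, p = 0.73120
step 2: Δp = +0.10278, p = 0.83398
step 3: Δp = +0.03289, p = 0.86687
step 4: Δp = +0.01053, p = 0.87740

0.877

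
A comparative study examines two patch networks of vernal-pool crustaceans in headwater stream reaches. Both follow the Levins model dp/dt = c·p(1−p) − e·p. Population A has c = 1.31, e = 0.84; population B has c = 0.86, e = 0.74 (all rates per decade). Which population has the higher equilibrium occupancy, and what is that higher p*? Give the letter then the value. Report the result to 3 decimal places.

A: p*_A = 1 − 0.84/1.31 = 0.3588.
B: p*_B = 1 − 0.74/0.86 = 0.1395.
A is higher at 0.3588.

A, 0.359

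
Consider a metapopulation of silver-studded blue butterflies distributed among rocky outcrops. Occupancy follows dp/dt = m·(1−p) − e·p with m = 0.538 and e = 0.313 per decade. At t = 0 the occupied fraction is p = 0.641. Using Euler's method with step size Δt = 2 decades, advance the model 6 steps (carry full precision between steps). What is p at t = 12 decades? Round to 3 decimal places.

Update rule: p ← p + [m·(1−p) − e·p]·Δt with Δt = 2.
step 1: Δp = -0.01498, p = 0.62602
step 2: Δp = +0.01052, p = 0.63654
step 3: Δp = -0.00738, p = 0.62915
step 4: Δp = +0.00518, p = 0.63434
step 5: Δp = -0.00364, p = 0.63070
step 6: Δp = +0.00255, p = 0.63325

0.633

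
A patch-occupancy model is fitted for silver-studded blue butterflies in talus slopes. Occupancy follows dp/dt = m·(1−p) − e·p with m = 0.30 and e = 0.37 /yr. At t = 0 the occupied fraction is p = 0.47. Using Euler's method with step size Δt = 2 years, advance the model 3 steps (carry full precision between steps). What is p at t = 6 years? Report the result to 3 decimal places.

0.447

Update rule: p ← p + [m·(1−p) − e·p]·Δt with Δt = 2.
p: 0.47000 → 0.44020  (Δp = -0.02980)
p: 0.44020 → 0.45033  (Δp = +0.01013)
p: 0.45033 → 0.44689  (Δp = -0.00344)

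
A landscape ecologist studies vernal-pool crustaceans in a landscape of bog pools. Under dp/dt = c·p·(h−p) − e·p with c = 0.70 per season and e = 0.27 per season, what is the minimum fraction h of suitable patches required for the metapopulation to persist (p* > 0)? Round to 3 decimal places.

0.386

p* = h − e/c is positive only when h > e/c.
h_min = e/c = 0.27/0.70 = 0.3857.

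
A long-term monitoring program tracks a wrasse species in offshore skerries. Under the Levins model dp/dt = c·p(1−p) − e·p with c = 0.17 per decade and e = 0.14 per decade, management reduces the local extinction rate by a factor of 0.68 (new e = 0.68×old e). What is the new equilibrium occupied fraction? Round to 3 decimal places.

0.440

Before: p* = 1 − 0.14/0.17 = 0.1765.
After the change, c = 0.17, e = 0.0952, so p* = 1 − 0.0952/0.17 = 0.4400.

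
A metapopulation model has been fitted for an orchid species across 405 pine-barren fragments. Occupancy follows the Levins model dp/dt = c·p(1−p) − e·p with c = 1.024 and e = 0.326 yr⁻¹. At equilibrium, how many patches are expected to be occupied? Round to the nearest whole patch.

276

p* = 1 − e/c = 1 − 0.326/1.024 = 0.6816.
Expected occupied patches = N × p* = 405 × 0.6816 = 276.06 ≈ 276.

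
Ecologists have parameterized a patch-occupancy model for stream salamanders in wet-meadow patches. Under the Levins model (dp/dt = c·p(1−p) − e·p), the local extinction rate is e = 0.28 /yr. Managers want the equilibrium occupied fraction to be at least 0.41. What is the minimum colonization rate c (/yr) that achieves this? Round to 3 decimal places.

p* = 1 − e/c ≥ 0.41 requires e/c ≤ 0.5900, i.e. c ≥ e/0.5900.
c_min = 0.28/0.5900 = 0.4746.

0.475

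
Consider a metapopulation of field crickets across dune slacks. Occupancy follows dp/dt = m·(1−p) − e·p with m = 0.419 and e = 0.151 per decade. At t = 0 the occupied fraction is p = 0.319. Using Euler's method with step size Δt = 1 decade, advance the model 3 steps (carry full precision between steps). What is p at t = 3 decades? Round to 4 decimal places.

Update rule: p ← p + [m·(1−p) − e·p]·Δt with Δt = 1.
  1  |  dp/dt·Δt = +0.237170  |  p_1 = 0.556170
  2  |  dp/dt·Δt = +0.101983  |  p_2 = 0.658153
  3  |  dp/dt·Δt = +0.043853  |  p_3 = 0.702006

0.7020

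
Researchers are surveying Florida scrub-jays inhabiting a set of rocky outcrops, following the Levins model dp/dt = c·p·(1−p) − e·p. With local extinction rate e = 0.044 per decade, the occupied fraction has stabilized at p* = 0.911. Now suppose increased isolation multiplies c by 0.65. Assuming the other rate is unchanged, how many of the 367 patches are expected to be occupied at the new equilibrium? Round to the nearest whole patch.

Balance c(1−p*) = e gives c = e/(1 − 0.91100) = 0.044/0.08900 = 0.49438.
New p* = 1 − e/c = 1 − 0.04400/0.32135 = 0.86308.
Expected occupied = 367 × 0.86308 = 316.75 ≈ 317.

317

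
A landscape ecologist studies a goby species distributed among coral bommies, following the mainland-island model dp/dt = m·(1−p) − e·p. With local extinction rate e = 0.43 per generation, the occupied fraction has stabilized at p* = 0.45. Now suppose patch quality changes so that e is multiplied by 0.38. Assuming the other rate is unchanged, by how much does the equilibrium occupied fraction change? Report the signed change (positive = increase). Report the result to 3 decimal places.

0.233

Balance m(1−p*) = e·p* gives m = e·p*/(1−p*) = 0.43×0.45000/0.55000 = 0.35182.
New p* = m/(m+e) = 0.35182/(0.35182+0.16340) = 0.68285.
Δp* = 0.68285 − 0.45000 = +0.23285.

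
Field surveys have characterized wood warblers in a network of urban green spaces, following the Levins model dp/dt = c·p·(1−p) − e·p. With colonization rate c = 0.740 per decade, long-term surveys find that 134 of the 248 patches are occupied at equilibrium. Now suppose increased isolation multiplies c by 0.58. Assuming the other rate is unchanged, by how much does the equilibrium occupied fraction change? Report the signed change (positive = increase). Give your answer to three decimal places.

-0.333

Observed p* = 134/248 = 0.54032.
Balance c(1−p*) = e gives e = 0.740×(1 − 0.54032) = 0.34016.
New p* = 1 − e/c = 1 − 0.34016/0.42920 = 0.20746.
Δp* = 0.20746 − 0.54032 = -0.33286.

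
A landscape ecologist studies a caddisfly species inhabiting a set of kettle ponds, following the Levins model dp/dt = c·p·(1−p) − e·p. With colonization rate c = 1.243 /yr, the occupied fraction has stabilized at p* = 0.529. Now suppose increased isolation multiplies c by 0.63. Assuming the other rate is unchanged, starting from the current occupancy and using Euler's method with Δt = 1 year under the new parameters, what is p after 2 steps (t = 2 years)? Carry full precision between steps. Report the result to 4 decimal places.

0.3618

Balance c(1−p*) = e gives e = 1.243×(1 − 0.52900) = 0.58545.
Starting from p₀ = 0.52900; update p ← p + (dp/dt)·Δt with the new parameters.
  1  |  dp/dt·Δt = -0.114591  |  p_1 = 0.414409
  2  |  dp/dt·Δt = -0.052581  |  p_2 = 0.361828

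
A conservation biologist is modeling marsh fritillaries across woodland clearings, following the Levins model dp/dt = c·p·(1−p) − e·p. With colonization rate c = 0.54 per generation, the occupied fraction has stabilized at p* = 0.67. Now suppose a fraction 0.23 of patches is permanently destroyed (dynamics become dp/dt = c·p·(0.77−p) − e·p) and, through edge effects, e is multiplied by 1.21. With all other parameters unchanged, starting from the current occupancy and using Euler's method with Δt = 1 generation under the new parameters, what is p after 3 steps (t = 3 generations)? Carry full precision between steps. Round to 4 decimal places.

0.4676

Balance c(1−p*) = e gives e = 0.54×(1 − 0.67000) = 0.17820.
Starting from p₀ = 0.67000; update p ← p + (dp/dt)·Δt with the new parameters.
step 1: Δp = -0.10829, p = 0.56171
step 2: Δp = -0.05794, p = 0.50377
step 3: Δp = -0.03620, p = 0.46757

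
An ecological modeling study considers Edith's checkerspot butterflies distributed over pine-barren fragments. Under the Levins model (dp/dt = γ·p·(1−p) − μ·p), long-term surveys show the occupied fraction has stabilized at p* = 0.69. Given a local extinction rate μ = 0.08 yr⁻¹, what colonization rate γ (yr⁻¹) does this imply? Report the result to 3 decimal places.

At equilibrium γ(1−p*) = μ, so γ = μ/(1−p*).
γ = 0.08/(1 − 0.69) = 0.08/0.3100 = 0.2581.

0.258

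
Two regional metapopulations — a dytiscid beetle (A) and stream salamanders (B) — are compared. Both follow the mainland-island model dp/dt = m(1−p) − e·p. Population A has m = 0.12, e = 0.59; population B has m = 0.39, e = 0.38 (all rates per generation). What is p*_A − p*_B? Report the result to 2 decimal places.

-0.34

A: p*_A = m/(m+e) = 0.12/0.7100 = 0.1690.
B: p*_B = 0.39/0.7700 = 0.5065.
p*_A − p*_B = 0.1690 − 0.5065 = -0.3375.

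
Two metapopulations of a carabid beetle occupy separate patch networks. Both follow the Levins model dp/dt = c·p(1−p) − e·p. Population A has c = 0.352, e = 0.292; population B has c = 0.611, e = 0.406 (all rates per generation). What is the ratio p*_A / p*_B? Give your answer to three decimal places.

0.508

A: p*_A = 1 − 0.292/0.352 = 0.1705.
B: p*_B = 1 − 0.406/0.611 = 0.3355.
p*_A / p*_B = 0.1705/0.3355 = 0.5080.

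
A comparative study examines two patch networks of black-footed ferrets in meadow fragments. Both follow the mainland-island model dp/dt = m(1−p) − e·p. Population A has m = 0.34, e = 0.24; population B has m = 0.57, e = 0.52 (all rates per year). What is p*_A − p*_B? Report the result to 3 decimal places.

0.063

A: p*_A = m/(m+e) = 0.34/0.5800 = 0.5862.
B: p*_B = 0.57/1.0900 = 0.5229.
p*_A − p*_B = 0.5862 − 0.5229 = 0.0633.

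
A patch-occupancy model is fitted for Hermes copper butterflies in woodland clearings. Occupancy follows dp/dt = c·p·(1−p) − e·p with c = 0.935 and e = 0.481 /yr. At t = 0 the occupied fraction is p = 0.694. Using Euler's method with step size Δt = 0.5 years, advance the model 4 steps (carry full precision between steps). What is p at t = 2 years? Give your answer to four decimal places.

Update rule: p ← p + [c·p·(1−p) − e·p]·Δt with Δt = 0.5.
t = 0.5: p = 0.69400 + (-0.06763) = 0.62637
t = 1: p = 0.62637 + (-0.04123) = 0.58514
t = 1.5: p = 0.58514 + (-0.02724) = 0.55790
t = 2: p = 0.55790 + (-0.01887) = 0.53903

0.5390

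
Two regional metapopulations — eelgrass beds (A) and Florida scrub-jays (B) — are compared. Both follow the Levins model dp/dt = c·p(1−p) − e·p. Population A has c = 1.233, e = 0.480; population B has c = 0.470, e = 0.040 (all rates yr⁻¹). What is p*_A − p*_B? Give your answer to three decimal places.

A: p*_A = 1 − 0.480/1.233 = 0.6107.
B: p*_B = 1 − 0.040/0.470 = 0.9149.
p*_A − p*_B = 0.6107 − 0.9149 = -0.3042.

-0.304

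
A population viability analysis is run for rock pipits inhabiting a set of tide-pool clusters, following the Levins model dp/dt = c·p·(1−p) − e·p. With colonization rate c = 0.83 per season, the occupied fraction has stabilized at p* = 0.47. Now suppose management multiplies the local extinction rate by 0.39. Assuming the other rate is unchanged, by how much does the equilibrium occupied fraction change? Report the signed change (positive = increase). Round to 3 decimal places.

Balance c(1−p*) = e gives e = 0.83×(1 − 0.47000) = 0.43990.
New p* = 1 − e/c = 1 − 0.17156/0.83000 = 0.79330.
Δp* = 0.79330 − 0.47000 = +0.32330.

0.323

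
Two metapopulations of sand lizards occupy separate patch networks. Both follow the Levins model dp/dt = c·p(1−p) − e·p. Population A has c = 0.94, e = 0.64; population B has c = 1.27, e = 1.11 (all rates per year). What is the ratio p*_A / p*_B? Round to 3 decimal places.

A: p*_A = 1 − 0.64/0.94 = 0.3191.
B: p*_B = 1 − 1.11/1.27 = 0.1260.
p*_A / p*_B = 0.3191/0.1260 = 2.5332.

2.533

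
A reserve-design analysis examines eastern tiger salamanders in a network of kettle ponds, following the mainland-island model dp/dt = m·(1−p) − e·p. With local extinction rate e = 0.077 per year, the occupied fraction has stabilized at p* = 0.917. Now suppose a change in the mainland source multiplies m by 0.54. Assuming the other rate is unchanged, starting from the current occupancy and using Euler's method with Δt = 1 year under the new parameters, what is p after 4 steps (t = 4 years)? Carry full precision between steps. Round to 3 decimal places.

Balance m(1−p*) = e·p* gives m = e·p*/(1−p*) = 0.077×0.91700/0.08300 = 0.85071.
Starting from p₀ = 0.91700; update p ← p + (dp/dt)·Δt with the new parameters.
  1  |  dp/dt·Δt = -0.032480  |  p_1 = 0.884520
  2  |  dp/dt·Δt = -0.015058  |  p_2 = 0.869462
  3  |  dp/dt·Δt = -0.006981  |  p_3 = 0.862480
  4  |  dp/dt·Δt = -0.003237  |  p_4 = 0.859244

0.859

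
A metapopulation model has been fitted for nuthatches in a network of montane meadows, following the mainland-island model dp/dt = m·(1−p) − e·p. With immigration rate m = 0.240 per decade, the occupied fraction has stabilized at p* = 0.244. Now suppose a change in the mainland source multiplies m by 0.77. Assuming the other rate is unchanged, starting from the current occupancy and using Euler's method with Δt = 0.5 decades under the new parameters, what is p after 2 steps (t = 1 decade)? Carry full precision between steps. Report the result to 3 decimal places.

0.212

Balance m(1−p*) = e·p* gives e = m(1−p*)/p* = 0.240×0.75600/0.24400 = 0.74361.
Starting from p₀ = 0.24400; update p ← p + (dp/dt)·Δt with the new parameters.
  1  |  dp/dt·Δt = -0.020866  |  p_1 = 0.223134
  2  |  dp/dt·Δt = -0.011180  |  p_2 = 0.211955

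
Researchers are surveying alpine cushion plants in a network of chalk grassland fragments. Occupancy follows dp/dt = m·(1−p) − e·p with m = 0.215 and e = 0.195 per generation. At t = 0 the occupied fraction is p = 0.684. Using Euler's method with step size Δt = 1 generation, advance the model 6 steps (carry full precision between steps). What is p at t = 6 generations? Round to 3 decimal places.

Update rule: p ← p + [m·(1−p) − e·p]·Δt with Δt = 1.
  1  |  dp/dt·Δt = -0.065440  |  p_1 = 0.618560
  2  |  dp/dt·Δt = -0.038610  |  p_2 = 0.579950
  3  |  dp/dt·Δt = -0.022780  |  p_3 = 0.557171
  4  |  dp/dt·Δt = -0.013440  |  p_4 = 0.543731
  5  |  dp/dt·Δt = -0.007930  |  p_5 = 0.535801
  6  |  dp/dt·Δt = -0.004678  |  p_6 = 0.531123

0.531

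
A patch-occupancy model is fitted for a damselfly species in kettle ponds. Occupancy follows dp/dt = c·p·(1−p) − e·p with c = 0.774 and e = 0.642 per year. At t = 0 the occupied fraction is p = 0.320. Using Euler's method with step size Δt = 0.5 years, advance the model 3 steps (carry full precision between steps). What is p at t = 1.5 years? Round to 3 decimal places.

0.273

Update rule: p ← p + [c·p·(1−p) − e·p]·Δt with Δt = 0.5.
p: 0.32000 → 0.30149  (Δp = -0.01851)
p: 0.30149 → 0.28621  (Δp = -0.01528)
p: 0.28621 → 0.27340  (Δp = -0.01281)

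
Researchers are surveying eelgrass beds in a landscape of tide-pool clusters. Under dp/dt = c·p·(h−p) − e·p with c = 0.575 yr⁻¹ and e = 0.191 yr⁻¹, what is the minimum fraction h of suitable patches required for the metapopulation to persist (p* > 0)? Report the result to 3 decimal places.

p* = h − e/c is positive only when h > e/c.
h_min = e/c = 0.191/0.575 = 0.3322.

0.332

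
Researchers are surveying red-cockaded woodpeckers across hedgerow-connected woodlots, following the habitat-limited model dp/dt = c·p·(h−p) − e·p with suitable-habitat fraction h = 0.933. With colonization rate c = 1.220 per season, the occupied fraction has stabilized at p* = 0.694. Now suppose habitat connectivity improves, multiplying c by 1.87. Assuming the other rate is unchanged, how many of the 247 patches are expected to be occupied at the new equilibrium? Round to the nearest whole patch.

199

Balance c(h−p*) = e gives e = 1.220×(0.933 − 0.69400) = 0.29158.
New p* = 0.933 − e/c = 0.933 − 0.29158/2.28140 = 0.80519.
Expected occupied = 247 × 0.80519 = 198.88 ≈ 199.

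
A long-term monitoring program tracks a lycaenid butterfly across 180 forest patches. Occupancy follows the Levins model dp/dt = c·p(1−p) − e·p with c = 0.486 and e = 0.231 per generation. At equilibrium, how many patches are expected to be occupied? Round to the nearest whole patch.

94

p* = 1 − e/c = 1 − 0.231/0.486 = 0.5247.
Expected occupied patches = N × p* = 180 × 0.5247 = 94.44 ≈ 94.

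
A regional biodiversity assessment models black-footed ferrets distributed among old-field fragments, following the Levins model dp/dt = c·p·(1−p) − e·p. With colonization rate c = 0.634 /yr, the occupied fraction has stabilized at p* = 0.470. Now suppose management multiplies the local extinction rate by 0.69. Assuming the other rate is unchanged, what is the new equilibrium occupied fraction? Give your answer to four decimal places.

0.6343

Balance c(1−p*) = e gives e = 0.634×(1 − 0.47000) = 0.33602.
New p* = 1 − e/c = 1 − 0.23185/0.63400 = 0.63431.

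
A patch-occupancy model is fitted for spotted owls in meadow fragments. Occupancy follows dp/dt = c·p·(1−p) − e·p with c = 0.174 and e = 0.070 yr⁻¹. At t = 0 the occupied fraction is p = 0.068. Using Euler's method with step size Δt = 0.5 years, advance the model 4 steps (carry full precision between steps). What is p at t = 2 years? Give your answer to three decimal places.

Update rule: p ← p + [c·p·(1−p) − e·p]·Δt with Δt = 0.5.
t = 0.5: p = 0.06800 + (+0.00313) = 0.07113
t = 1: p = 0.07113 + (+0.00326) = 0.07439
t = 1.5: p = 0.07439 + (+0.00339) = 0.07778
t = 2: p = 0.07778 + (+0.00352) = 0.08130

0.081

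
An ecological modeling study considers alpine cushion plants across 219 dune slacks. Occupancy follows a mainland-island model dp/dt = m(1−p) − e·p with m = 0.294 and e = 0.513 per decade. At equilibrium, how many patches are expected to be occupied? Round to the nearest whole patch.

p* = m/(m+e) = 0.294/0.8070 = 0.3643.
Expected occupied patches = N × p* = 219 × 0.3643 = 79.78 ≈ 80.

80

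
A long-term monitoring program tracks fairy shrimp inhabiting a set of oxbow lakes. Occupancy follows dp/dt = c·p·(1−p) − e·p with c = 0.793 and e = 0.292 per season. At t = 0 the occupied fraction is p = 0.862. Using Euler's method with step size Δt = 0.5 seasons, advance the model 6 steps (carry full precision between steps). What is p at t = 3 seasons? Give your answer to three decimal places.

Update rule: p ← p + [c·p·(1−p) − e·p]·Δt with Δt = 0.5.
step 1: Δp = -0.07869, p = 0.78331
step 2: Δp = -0.04706, p = 0.73625
step 3: Δp = -0.03050, p = 0.70575
step 4: Δp = -0.02070, p = 0.68505
step 5: Δp = -0.01447, p = 0.67058
step 6: Δp = -0.01032, p = 0.66026

0.660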